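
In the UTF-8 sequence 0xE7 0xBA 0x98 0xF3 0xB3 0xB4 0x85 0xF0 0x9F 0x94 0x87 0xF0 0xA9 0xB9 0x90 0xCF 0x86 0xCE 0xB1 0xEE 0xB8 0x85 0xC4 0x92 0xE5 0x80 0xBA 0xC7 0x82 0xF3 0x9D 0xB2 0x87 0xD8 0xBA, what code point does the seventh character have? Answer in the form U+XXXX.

Offset 0: leading byte 0xE7 = 11100111 → 3-byte char #1 = E7 BA 98.
Offset 3: leading byte 0xF3 = 11110011 → 4-byte char #2 = F3 B3 B4 85.
Offset 7: leading byte 0xF0 = 11110000 → 4-byte char #3 = F0 9F 94 87.
Offset 11: leading byte 0xF0 = 11110000 → 4-byte char #4 = F0 A9 B9 90.
Offset 15: leading byte 0xCF = 11001111 → 2-byte char #5 = CF 86.
Offset 17: leading byte 0xCE = 11001110 → 2-byte char #6 = CE B1.
Offset 19: leading byte 0xEE = 11101110 → 3-byte char #7 = EE B8 85.
Leading byte 0xEE = 11101110 matches 1110xxxx → 3-byte sequence.
Byte 1: 0xEE = 11101110, payload 1110 (4 bits).
Byte 2: 0xB8 = 10111000 (10xxxxxx ✓), payload 111000.
Byte 3: 0x85 = 10000101 (10xxxxxx ✓), payload 000101.
Concatenate: 1110111000000101 = 0xEE05 (16 bits → U+EE05).

U+EE05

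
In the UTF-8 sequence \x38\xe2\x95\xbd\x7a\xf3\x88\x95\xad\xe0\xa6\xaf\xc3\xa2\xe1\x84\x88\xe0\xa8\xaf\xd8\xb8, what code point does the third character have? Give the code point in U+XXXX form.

Offset 0: leading byte 0x38 = 00111000 → 1-byte char #1 = 38.
Offset 1: leading byte 0xE2 = 11100010 → 3-byte char #2 = E2 95 BD.
Offset 4: leading byte 0x7A = 01111010 → 1-byte char #3 = 7A.
Leading byte 0x7A = 01111010 matches 0xxxxxxx → 1-byte sequence.
Byte 1: 0x7A = 01111010, payload 1111010 (7 bits).
Concatenate: 1111010 = 0x7A (7 bits → U+007A).

U+007A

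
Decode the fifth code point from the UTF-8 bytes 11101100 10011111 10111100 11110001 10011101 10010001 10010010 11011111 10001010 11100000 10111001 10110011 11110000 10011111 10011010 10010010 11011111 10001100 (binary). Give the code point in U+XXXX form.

U+1F692

Offset 0: leading byte 0xEC = 11101100 → 3-byte char #1 = EC 9F BC.
Offset 3: leading byte 0xF1 = 11110001 → 4-byte char #2 = F1 9D 91 92.
Offset 7: leading byte 0xDF = 11011111 → 2-byte char #3 = DF 8A.
Offset 9: leading byte 0xE0 = 11100000 → 3-byte char #4 = E0 B9 B3.
Offset 12: leading byte 0xF0 = 11110000 → 4-byte char #5 = F0 9F 9A 92.
Leading byte 0xF0 = 11110000 matches 11110xxx → 4-byte sequence.
Byte 1: 0xF0 = 11110000, payload 000 (3 bits).
Byte 2: 0x9F = 10011111 (10xxxxxx ✓), payload 011111.
Byte 3: 0x9A = 10011010 (10xxxxxx ✓), payload 011010.
Byte 4: 0x92 = 10010010 (10xxxxxx ✓), payload 010010.
Concatenate: 000011111011010010010 = 0x1F692 (21 bits → U+1F692).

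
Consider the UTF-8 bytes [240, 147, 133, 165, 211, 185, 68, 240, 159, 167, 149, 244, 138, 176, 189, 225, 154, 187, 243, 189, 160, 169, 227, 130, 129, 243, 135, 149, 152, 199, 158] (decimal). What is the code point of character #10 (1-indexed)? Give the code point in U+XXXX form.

U+01DE

Offset 0: leading byte 0xF0 = 11110000 → 4-byte char #1 = F0 93 85 A5.
Offset 4: leading byte 0xD3 = 11010011 → 2-byte char #2 = D3 B9.
Offset 6: leading byte 0x44 = 01000100 → 1-byte char #3 = 44.
Offset 7: leading byte 0xF0 = 11110000 → 4-byte char #4 = F0 9F A7 95.
Offset 11: leading byte 0xF4 = 11110100 → 4-byte char #5 = F4 8A B0 BD.
Offset 15: leading byte 0xE1 = 11100001 → 3-byte char #6 = E1 9A BB.
Offset 18: leading byte 0xF3 = 11110011 → 4-byte char #7 = F3 BD A0 A9.
Offset 22: leading byte 0xE3 = 11100011 → 3-byte char #8 = E3 82 81.
Offset 25: leading byte 0xF3 = 11110011 → 4-byte char #9 = F3 87 95 98.
Offset 29: leading byte 0xC7 = 11000111 → 2-byte char #10 = C7 9E.
Leading byte 0xC7 = 11000111 matches 110xxxxx → 2-byte sequence.
Byte 1: 0xC7 = 11000111, payload 00111 (5 bits).
Byte 2: 0x9E = 10011110 (10xxxxxx ✓), payload 011110.
Concatenate: 00111011110 = 0x1DE (11 bits → U+01DE).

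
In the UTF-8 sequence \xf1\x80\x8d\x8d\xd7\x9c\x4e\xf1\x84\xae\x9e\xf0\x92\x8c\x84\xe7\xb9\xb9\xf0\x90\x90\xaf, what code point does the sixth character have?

U+7E79

Offset 0: leading byte 0xF1 = 11110001 → 4-byte char #1 = F1 80 8D 8D.
Offset 4: leading byte 0xD7 = 11010111 → 2-byte char #2 = D7 9C.
Offset 6: leading byte 0x4E = 01001110 → 1-byte char #3 = 4E.
Offset 7: leading byte 0xF1 = 11110001 → 4-byte char #4 = F1 84 AE 9E.
Offset 11: leading byte 0xF0 = 11110000 → 4-byte char #5 = F0 92 8C 84.
Offset 15: leading byte 0xE7 = 11100111 → 3-byte char #6 = E7 B9 B9.
Leading byte 0xE7 = 11100111 matches 1110xxxx → 3-byte sequence.
Byte 1: 0xE7 = 11100111, payload 0111 (4 bits).
Byte 2: 0xB9 = 10111001 (10xxxxxx ✓), payload 111001.
Byte 3: 0xB9 = 10111001 (10xxxxxx ✓), payload 111001.
Concatenate: 0111111001111001 = 0x7E79 (16 bits → U+7E79).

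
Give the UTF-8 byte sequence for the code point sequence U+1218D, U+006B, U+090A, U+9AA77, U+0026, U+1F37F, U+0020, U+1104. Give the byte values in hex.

F0 92 86 8D 6B E0 A4 8A F2 9A A9 B7 26 F0 9F 8D BF 20 E1 84 84

U+1218D: 4-byte form → F0 92 86 8D.
U+006B: 1-byte form → 6B.
U+090A: 3-byte form → E0 A4 8A.
U+9AA77: 4-byte form → F2 9A A9 B7.
U+0026: 1-byte form → 26.
U+1F37F: 4-byte form → F0 9F 8D BF.
U+0020: 1-byte form → 20.
U+1104: 3-byte form → E1 84 84.
Concatenated (21 bytes): F0 92 86 8D 6B E0 A4 8A F2 9A A9 B7 26 F0 9F 8D BF 20 E1 84 84.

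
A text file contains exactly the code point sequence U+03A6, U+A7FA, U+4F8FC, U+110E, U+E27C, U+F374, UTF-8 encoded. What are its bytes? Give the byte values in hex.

CE A6 EA 9F BA F1 8F A3 BC E1 84 8E EE 89 BC EF 8D B4

U+03A6: 2-byte form → CE A6.
U+A7FA: 3-byte form → EA 9F BA.
U+4F8FC: 4-byte form → F1 8F A3 BC.
U+110E: 3-byte form → E1 84 8E.
U+E27C: 3-byte form → EE 89 BC.
U+F374: 3-byte form → EF 8D B4.
Concatenated (18 bytes): CE A6 EA 9F BA F1 8F A3 BC E1 84 8E EE 89 BC EF 8D B4.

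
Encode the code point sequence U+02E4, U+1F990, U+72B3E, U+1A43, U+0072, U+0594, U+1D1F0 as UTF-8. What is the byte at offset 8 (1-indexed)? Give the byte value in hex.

1-indexed offset 8 is 0-indexed offset 7.
U+02E4 → 2-byte form CB A4 at offsets 0–1.
U+1F990 → 4-byte form F0 9F A6 90 at offsets 2–5.
U+72B3E → 4-byte form F1 B2 AC BE at offsets 6–9.
Offset 7 falls in char 3's range; it's byte 2 of F1 B2 AC BE = 0xB2.

0xB2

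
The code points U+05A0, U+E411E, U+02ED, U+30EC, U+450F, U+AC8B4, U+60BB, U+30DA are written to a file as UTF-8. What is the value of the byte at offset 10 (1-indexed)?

0x83

1-indexed offset 10 is 0-indexed offset 9.
U+05A0 → 2-byte form D6 A0 at offsets 0–1.
U+E411E → 4-byte form F3 A4 84 9E at offsets 2–5.
U+02ED → 2-byte form CB AD at offsets 6–7.
U+30EC → 3-byte form E3 83 AC at offsets 8–10.
Offset 9 falls in char 4's range; it's byte 2 of E3 83 AC = 0x83.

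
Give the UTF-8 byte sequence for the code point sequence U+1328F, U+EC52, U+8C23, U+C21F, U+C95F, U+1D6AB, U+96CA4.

F0 93 8A 8F EE B1 92 E8 B0 A3 EC 88 9F EC A5 9F F0 9D 9A AB F2 96 B2 A4

U+1328F: 4-byte form → F0 93 8A 8F.
U+EC52: 3-byte form → EE B1 92.
U+8C23: 3-byte form → E8 B0 A3.
U+C21F: 3-byte form → EC 88 9F.
U+C95F: 3-byte form → EC A5 9F.
U+1D6AB: 4-byte form → F0 9D 9A AB.
U+96CA4: 4-byte form → F2 96 B2 A4.
Concatenated (24 bytes): F0 93 8A 8F EE B1 92 E8 B0 A3 EC 88 9F EC A5 9F F0 9D 9A AB F2 96 B2 A4.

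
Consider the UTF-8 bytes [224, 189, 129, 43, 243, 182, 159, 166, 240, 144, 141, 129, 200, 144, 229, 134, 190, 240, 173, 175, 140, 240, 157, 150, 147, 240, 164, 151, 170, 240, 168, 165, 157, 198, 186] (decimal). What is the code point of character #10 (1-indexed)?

Offset 0: leading byte 0xE0 = 11100000 → 3-byte char #1 = E0 BD 81.
Offset 3: leading byte 0x2B = 00101011 → 1-byte char #2 = 2B.
Offset 4: leading byte 0xF3 = 11110011 → 4-byte char #3 = F3 B6 9F A6.
Offset 8: leading byte 0xF0 = 11110000 → 4-byte char #4 = F0 90 8D 81.
Offset 12: leading byte 0xC8 = 11001000 → 2-byte char #5 = C8 90.
Offset 14: leading byte 0xE5 = 11100101 → 3-byte char #6 = E5 86 BE.
Offset 17: leading byte 0xF0 = 11110000 → 4-byte char #7 = F0 AD AF 8C.
Offset 21: leading byte 0xF0 = 11110000 → 4-byte char #8 = F0 9D 96 93.
Offset 25: leading byte 0xF0 = 11110000 → 4-byte char #9 = F0 A4 97 AA.
Offset 29: leading byte 0xF0 = 11110000 → 4-byte char #10 = F0 A8 A5 9D.
Leading byte 0xF0 = 11110000 matches 11110xxx → 4-byte sequence.
Byte 1: 0xF0 = 11110000, payload 000 (3 bits).
Byte 2: 0xA8 = 10101000 (10xxxxxx ✓), payload 101000.
Byte 3: 0xA5 = 10100101 (10xxxxxx ✓), payload 100101.
Byte 4: 0x9D = 10011101 (10xxxxxx ✓), payload 011101.
Concatenate: 000101000100101011101 = 0x2895D (21 bits → U+2895D).

U+2895D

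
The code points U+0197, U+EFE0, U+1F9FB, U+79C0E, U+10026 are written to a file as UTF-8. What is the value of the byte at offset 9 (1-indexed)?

0xBB

1-indexed offset 9 is 0-indexed offset 8.
U+0197 → 2-byte form C6 97 at offsets 0–1.
U+EFE0 → 3-byte form EE BF A0 at offsets 2–4.
U+1F9FB → 4-byte form F0 9F A7 BB at offsets 5–8.
Offset 8 falls in char 3's range; it's byte 4 of F0 9F A7 BB = 0xBB.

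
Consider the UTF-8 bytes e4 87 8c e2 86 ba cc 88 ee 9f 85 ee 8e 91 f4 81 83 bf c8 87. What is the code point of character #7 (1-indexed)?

U+0207

Offset 0: leading byte 0xE4 = 11100100 → 3-byte char #1 = E4 87 8C.
Offset 3: leading byte 0xE2 = 11100010 → 3-byte char #2 = E2 86 BA.
Offset 6: leading byte 0xCC = 11001100 → 2-byte char #3 = CC 88.
Offset 8: leading byte 0xEE = 11101110 → 3-byte char #4 = EE 9F 85.
Offset 11: leading byte 0xEE = 11101110 → 3-byte char #5 = EE 8E 91.
Offset 14: leading byte 0xF4 = 11110100 → 4-byte char #6 = F4 81 83 BF.
Offset 18: leading byte 0xC8 = 11001000 → 2-byte char #7 = C8 87.
Leading byte 0xC8 = 11001000 matches 110xxxxx → 2-byte sequence.
Byte 1: 0xC8 = 11001000, payload 01000 (5 bits).
Byte 2: 0x87 = 10000111 (10xxxxxx ✓), payload 000111.
Concatenate: 01000000111 = 0x207 (11 bits → U+0207).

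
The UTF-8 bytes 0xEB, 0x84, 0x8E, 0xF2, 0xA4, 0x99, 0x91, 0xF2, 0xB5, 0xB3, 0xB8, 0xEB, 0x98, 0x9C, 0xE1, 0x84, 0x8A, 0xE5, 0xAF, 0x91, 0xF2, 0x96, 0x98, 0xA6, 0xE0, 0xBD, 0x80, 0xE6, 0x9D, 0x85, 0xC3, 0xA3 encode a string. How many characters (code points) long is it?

10

Byte at offset 0: 0xEB = 11101011 → 3-byte char (#1). Advance 3.
Byte at offset 3: 0xF2 = 11110010 → 4-byte char (#2). Advance 4.
Byte at offset 7: 0xF2 = 11110010 → 4-byte char (#3). Advance 4.
Byte at offset 11: 0xEB = 11101011 → 3-byte char (#4). Advance 3.
Byte at offset 14: 0xE1 = 11100001 → 3-byte char (#5). Advance 3.
Byte at offset 17: 0xE5 = 11100101 → 3-byte char (#6). Advance 3.
Byte at offset 20: 0xF2 = 11110010 → 4-byte char (#7). Advance 4.
Byte at offset 24: 0xE0 = 11100000 → 3-byte char (#8). Advance 3.
Byte at offset 27: 0xE6 = 11100110 → 3-byte char (#9). Advance 3.
Byte at offset 30: 0xC3 = 11000011 → 2-byte char (#10). Advance 2.
Reached end at offset 32 after 10 code points.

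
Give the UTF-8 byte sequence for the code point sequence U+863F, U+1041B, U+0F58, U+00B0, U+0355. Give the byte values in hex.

U+863F: 3-byte form → E8 98 BF.
U+1041B: 4-byte form → F0 90 90 9B.
U+0F58: 3-byte form → E0 BD 98.
U+00B0: 2-byte form → C2 B0.
U+0355: 2-byte form → CD 95.
Concatenated (14 bytes): E8 98 BF F0 90 90 9B E0 BD 98 C2 B0 CD 95.

E8 98 BF F0 90 90 9B E0 BD 98 C2 B0 CD 95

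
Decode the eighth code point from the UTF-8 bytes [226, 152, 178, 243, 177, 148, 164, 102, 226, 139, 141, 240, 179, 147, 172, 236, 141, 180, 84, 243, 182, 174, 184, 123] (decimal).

U+F6BB8

Offset 0: leading byte 0xE2 = 11100010 → 3-byte char #1 = E2 98 B2.
Offset 3: leading byte 0xF3 = 11110011 → 4-byte char #2 = F3 B1 94 A4.
Offset 7: leading byte 0x66 = 01100110 → 1-byte char #3 = 66.
Offset 8: leading byte 0xE2 = 11100010 → 3-byte char #4 = E2 8B 8D.
Offset 11: leading byte 0xF0 = 11110000 → 4-byte char #5 = F0 B3 93 AC.
Offset 15: leading byte 0xEC = 11101100 → 3-byte char #6 = EC 8D B4.
Offset 18: leading byte 0x54 = 01010100 → 1-byte char #7 = 54.
Offset 19: leading byte 0xF3 = 11110011 → 4-byte char #8 = F3 B6 AE B8.
Leading byte 0xF3 = 11110011 matches 11110xxx → 4-byte sequence.
Byte 1: 0xF3 = 11110011, payload 011 (3 bits).
Byte 2: 0xB6 = 10110110 (10xxxxxx ✓), payload 110110.
Byte 3: 0xAE = 10101110 (10xxxxxx ✓), payload 101110.
Byte 4: 0xB8 = 10111000 (10xxxxxx ✓), payload 111000.
Concatenate: 011110110101110111000 = 0xF6BB8 (21 bits → U+F6BB8).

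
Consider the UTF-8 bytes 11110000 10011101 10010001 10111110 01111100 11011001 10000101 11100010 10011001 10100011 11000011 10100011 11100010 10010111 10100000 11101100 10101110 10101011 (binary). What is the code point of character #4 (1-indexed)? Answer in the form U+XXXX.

U+2663

Offset 0: leading byte 0xF0 = 11110000 → 4-byte char #1 = F0 9D 91 BE.
Offset 4: leading byte 0x7C = 01111100 → 1-byte char #2 = 7C.
Offset 5: leading byte 0xD9 = 11011001 → 2-byte char #3 = D9 85.
Offset 7: leading byte 0xE2 = 11100010 → 3-byte char #4 = E2 99 A3.
Leading byte 0xE2 = 11100010 matches 1110xxxx → 3-byte sequence.
Byte 1: 0xE2 = 11100010, payload 0010 (4 bits).
Byte 2: 0x99 = 10011001 (10xxxxxx ✓), payload 011001.
Byte 3: 0xA3 = 10100011 (10xxxxxx ✓), payload 100011.
Concatenate: 0010011001100011 = 0x2663 (16 bits → U+2663).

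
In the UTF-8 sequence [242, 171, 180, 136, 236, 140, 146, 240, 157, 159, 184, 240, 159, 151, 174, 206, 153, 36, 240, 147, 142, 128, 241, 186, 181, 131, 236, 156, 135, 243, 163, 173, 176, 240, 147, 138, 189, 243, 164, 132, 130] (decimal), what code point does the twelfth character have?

U+E4102

Offset 0: leading byte 0xF2 = 11110010 → 4-byte char #1 = F2 AB B4 88.
Offset 4: leading byte 0xEC = 11101100 → 3-byte char #2 = EC 8C 92.
Offset 7: leading byte 0xF0 = 11110000 → 4-byte char #3 = F0 9D 9F B8.
Offset 11: leading byte 0xF0 = 11110000 → 4-byte char #4 = F0 9F 97 AE.
Offset 15: leading byte 0xCE = 11001110 → 2-byte char #5 = CE 99.
Offset 17: leading byte 0x24 = 00100100 → 1-byte char #6 = 24.
Offset 18: leading byte 0xF0 = 11110000 → 4-byte char #7 = F0 93 8E 80.
Offset 22: leading byte 0xF1 = 11110001 → 4-byte char #8 = F1 BA B5 83.
Offset 26: leading byte 0xEC = 11101100 → 3-byte char #9 = EC 9C 87.
Offset 29: leading byte 0xF3 = 11110011 → 4-byte char #10 = F3 A3 AD B0.
Offset 33: leading byte 0xF0 = 11110000 → 4-byte char #11 = F0 93 8A BD.
Offset 37: leading byte 0xF3 = 11110011 → 4-byte char #12 = F3 A4 84 82.
Leading byte 0xF3 = 11110011 matches 11110xxx → 4-byte sequence.
Byte 1: 0xF3 = 11110011, payload 011 (3 bits).
Byte 2: 0xA4 = 10100100 (10xxxxxx ✓), payload 100100.
Byte 3: 0x84 = 10000100 (10xxxxxx ✓), payload 000100.
Byte 4: 0x82 = 10000010 (10xxxxxx ✓), payload 000010.
Concatenate: 011100100000100000010 = 0xE4102 (21 bits → U+E4102).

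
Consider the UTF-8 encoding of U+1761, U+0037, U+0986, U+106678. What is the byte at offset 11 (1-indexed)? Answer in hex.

1-indexed offset 11 is 0-indexed offset 10.
U+1761 → 3-byte form E1 9D A1 at offsets 0–2.
U+0037 → 1-byte form 37 at offsets 3–3.
U+0986 → 3-byte form E0 A6 86 at offsets 4–6.
U+106678 → 4-byte form F4 86 99 B8 at offsets 7–10.
Offset 10 falls in char 4's range; it's byte 4 of F4 86 99 B8 = 0xB8.

0xB8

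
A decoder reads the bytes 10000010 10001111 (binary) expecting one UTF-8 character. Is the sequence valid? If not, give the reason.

Byte 0x82 = 10000010 has the form 10xxxxxx — a continuation byte — but there is no preceding leading byte.

invalid (continuation byte with no leading byte)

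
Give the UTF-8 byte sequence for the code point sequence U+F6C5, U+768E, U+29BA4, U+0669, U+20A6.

EF 9B 85 E7 9A 8E F0 A9 AE A4 D9 A9 E2 82 A6

U+F6C5: 3-byte form → EF 9B 85.
U+768E: 3-byte form → E7 9A 8E.
U+29BA4: 4-byte form → F0 A9 AE A4.
U+0669: 2-byte form → D9 A9.
U+20A6: 3-byte form → E2 82 A6.
Concatenated (15 bytes): EF 9B 85 E7 9A 8E F0 A9 AE A4 D9 A9 E2 82 A6.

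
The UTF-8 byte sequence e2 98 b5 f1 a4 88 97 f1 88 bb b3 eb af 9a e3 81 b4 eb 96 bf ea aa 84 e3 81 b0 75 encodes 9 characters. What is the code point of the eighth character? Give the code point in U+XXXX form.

U+3070

Offset 0: leading byte 0xE2 = 11100010 → 3-byte char #1 = E2 98 B5.
Offset 3: leading byte 0xF1 = 11110001 → 4-byte char #2 = F1 A4 88 97.
Offset 7: leading byte 0xF1 = 11110001 → 4-byte char #3 = F1 88 BB B3.
Offset 11: leading byte 0xEB = 11101011 → 3-byte char #4 = EB AF 9A.
Offset 14: leading byte 0xE3 = 11100011 → 3-byte char #5 = E3 81 B4.
Offset 17: leading byte 0xEB = 11101011 → 3-byte char #6 = EB 96 BF.
Offset 20: leading byte 0xEA = 11101010 → 3-byte char #7 = EA AA 84.
Offset 23: leading byte 0xE3 = 11100011 → 3-byte char #8 = E3 81 B0.
Leading byte 0xE3 = 11100011 matches 1110xxxx → 3-byte sequence.
Byte 1: 0xE3 = 11100011, payload 0011 (4 bits).
Byte 2: 0x81 = 10000001 (10xxxxxx ✓), payload 000001.
Byte 3: 0xB0 = 10110000 (10xxxxxx ✓), payload 110000.
Concatenate: 0011000001110000 = 0x3070 (16 bits → U+3070).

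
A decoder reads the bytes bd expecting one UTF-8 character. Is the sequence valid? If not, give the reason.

invalid (continuation byte with no leading byte)

Byte 0xBD = 10111101 has the form 10xxxxxx — a continuation byte — but there is no preceding leading byte.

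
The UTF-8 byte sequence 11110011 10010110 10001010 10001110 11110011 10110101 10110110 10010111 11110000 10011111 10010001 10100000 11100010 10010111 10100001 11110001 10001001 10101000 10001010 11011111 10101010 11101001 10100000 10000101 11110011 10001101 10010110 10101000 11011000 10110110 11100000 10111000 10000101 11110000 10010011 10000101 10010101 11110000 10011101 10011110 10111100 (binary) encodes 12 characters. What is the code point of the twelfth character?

U+1D7BC

Offset 0: leading byte 0xF3 = 11110011 → 4-byte char #1 = F3 96 8A 8E.
Offset 4: leading byte 0xF3 = 11110011 → 4-byte char #2 = F3 B5 B6 97.
Offset 8: leading byte 0xF0 = 11110000 → 4-byte char #3 = F0 9F 91 A0.
Offset 12: leading byte 0xE2 = 11100010 → 3-byte char #4 = E2 97 A1.
Offset 15: leading byte 0xF1 = 11110001 → 4-byte char #5 = F1 89 A8 8A.
Offset 19: leading byte 0xDF = 11011111 → 2-byte char #6 = DF AA.
Offset 21: leading byte 0xE9 = 11101001 → 3-byte char #7 = E9 A0 85.
Offset 24: leading byte 0xF3 = 11110011 → 4-byte char #8 = F3 8D 96 A8.
Offset 28: leading byte 0xD8 = 11011000 → 2-byte char #9 = D8 B6.
Offset 30: leading byte 0xE0 = 11100000 → 3-byte char #10 = E0 B8 85.
Offset 33: leading byte 0xF0 = 11110000 → 4-byte char #11 = F0 93 85 95.
Offset 37: leading byte 0xF0 = 11110000 → 4-byte char #12 = F0 9D 9E BC.
Leading byte 0xF0 = 11110000 matches 11110xxx → 4-byte sequence.
Byte 1: 0xF0 = 11110000, payload 000 (3 bits).
Byte 2: 0x9D = 10011101 (10xxxxxx ✓), payload 011101.
Byte 3: 0x9E = 10011110 (10xxxxxx ✓), payload 011110.
Byte 4: 0xBC = 10111100 (10xxxxxx ✓), payload 111100.
Concatenate: 000011101011110111100 = 0x1D7BC (21 bits → U+1D7BC).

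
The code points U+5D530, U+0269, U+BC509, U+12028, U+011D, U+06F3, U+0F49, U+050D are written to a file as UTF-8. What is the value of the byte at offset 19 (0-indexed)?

U+5D530 → 4-byte form F1 9D 94 B0 at offsets 0–3.
U+0269 → 2-byte form C9 A9 at offsets 4–5.
U+BC509 → 4-byte form F2 BC 94 89 at offsets 6–9.
U+12028 → 4-byte form F0 92 80 A8 at offsets 10–13.
U+011D → 2-byte form C4 9D at offsets 14–15.
U+06F3 → 2-byte form DB B3 at offsets 16–17.
U+0F49 → 3-byte form E0 BD 89 at offsets 18–20.
Offset 19 falls in char 7's range; it's byte 2 of E0 BD 89 = 0xBD.

0xBD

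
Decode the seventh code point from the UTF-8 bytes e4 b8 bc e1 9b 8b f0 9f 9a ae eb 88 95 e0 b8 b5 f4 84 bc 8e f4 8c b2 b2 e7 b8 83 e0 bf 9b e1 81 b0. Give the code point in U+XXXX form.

Offset 0: leading byte 0xE4 = 11100100 → 3-byte char #1 = E4 B8 BC.
Offset 3: leading byte 0xE1 = 11100001 → 3-byte char #2 = E1 9B 8B.
Offset 6: leading byte 0xF0 = 11110000 → 4-byte char #3 = F0 9F 9A AE.
Offset 10: leading byte 0xEB = 11101011 → 3-byte char #4 = EB 88 95.
Offset 13: leading byte 0xE0 = 11100000 → 3-byte char #5 = E0 B8 B5.
Offset 16: leading byte 0xF4 = 11110100 → 4-byte char #6 = F4 84 BC 8E.
Offset 20: leading byte 0xF4 = 11110100 → 4-byte char #7 = F4 8C B2 B2.
Leading byte 0xF4 = 11110100 matches 11110xxx → 4-byte sequence.
Byte 1: 0xF4 = 11110100, payload 100 (3 bits).
Byte 2: 0x8C = 10001100 (10xxxxxx ✓), payload 001100.
Byte 3: 0xB2 = 10110010 (10xxxxxx ✓), payload 110010.
Byte 4: 0xB2 = 10110010 (10xxxxxx ✓), payload 110010.
Concatenate: 100001100110010110010 = 0x10CCB2 (21 bits → U+10CCB2).

U+10CCB2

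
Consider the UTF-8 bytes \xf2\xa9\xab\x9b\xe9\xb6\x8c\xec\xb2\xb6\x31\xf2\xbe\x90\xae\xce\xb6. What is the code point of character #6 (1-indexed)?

U+03B6

Offset 0: leading byte 0xF2 = 11110010 → 4-byte char #1 = F2 A9 AB 9B.
Offset 4: leading byte 0xE9 = 11101001 → 3-byte char #2 = E9 B6 8C.
Offset 7: leading byte 0xEC = 11101100 → 3-byte char #3 = EC B2 B6.
Offset 10: leading byte 0x31 = 00110001 → 1-byte char #4 = 31.
Offset 11: leading byte 0xF2 = 11110010 → 4-byte char #5 = F2 BE 90 AE.
Offset 15: leading byte 0xCE = 11001110 → 2-byte char #6 = CE B6.
Leading byte 0xCE = 11001110 matches 110xxxxx → 2-byte sequence.
Byte 1: 0xCE = 11001110, payload 01110 (5 bits).
Byte 2: 0xB6 = 10110110 (10xxxxxx ✓), payload 110110.
Concatenate: 01110110110 = 0x3B6 (11 bits → U+03B6).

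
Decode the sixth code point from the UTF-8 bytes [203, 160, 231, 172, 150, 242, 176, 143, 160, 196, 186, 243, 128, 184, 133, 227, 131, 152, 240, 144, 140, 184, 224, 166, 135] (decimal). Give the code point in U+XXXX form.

U+30D8

Offset 0: leading byte 0xCB = 11001011 → 2-byte char #1 = CB A0.
Offset 2: leading byte 0xE7 = 11100111 → 3-byte char #2 = E7 AC 96.
Offset 5: leading byte 0xF2 = 11110010 → 4-byte char #3 = F2 B0 8F A0.
Offset 9: leading byte 0xC4 = 11000100 → 2-byte char #4 = C4 BA.
Offset 11: leading byte 0xF3 = 11110011 → 4-byte char #5 = F3 80 B8 85.
Offset 15: leading byte 0xE3 = 11100011 → 3-byte char #6 = E3 83 98.
Leading byte 0xE3 = 11100011 matches 1110xxxx → 3-byte sequence.
Byte 1: 0xE3 = 11100011, payload 0011 (4 bits).
Byte 2: 0x83 = 10000011 (10xxxxxx ✓), payload 000011.
Byte 3: 0x98 = 10011000 (10xxxxxx ✓), payload 011000.
Concatenate: 0011000011011000 = 0x30D8 (16 bits → U+30D8).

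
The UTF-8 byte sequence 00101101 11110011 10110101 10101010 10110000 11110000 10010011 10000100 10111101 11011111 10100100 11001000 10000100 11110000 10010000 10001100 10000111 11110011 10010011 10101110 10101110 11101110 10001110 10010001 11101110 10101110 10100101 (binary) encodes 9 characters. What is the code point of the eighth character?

Offset 0: leading byte 0x2D = 00101101 → 1-byte char #1 = 2D.
Offset 1: leading byte 0xF3 = 11110011 → 4-byte char #2 = F3 B5 AA B0.
Offset 5: leading byte 0xF0 = 11110000 → 4-byte char #3 = F0 93 84 BD.
Offset 9: leading byte 0xDF = 11011111 → 2-byte char #4 = DF A4.
Offset 11: leading byte 0xC8 = 11001000 → 2-byte char #5 = C8 84.
Offset 13: leading byte 0xF0 = 11110000 → 4-byte char #6 = F0 90 8C 87.
Offset 17: leading byte 0xF3 = 11110011 → 4-byte char #7 = F3 93 AE AE.
Offset 21: leading byte 0xEE = 11101110 → 3-byte char #8 = EE 8E 91.
Leading byte 0xEE = 11101110 matches 1110xxxx → 3-byte sequence.
Byte 1: 0xEE = 11101110, payload 1110 (4 bits).
Byte 2: 0x8E = 10001110 (10xxxxxx ✓), payload 001110.
Byte 3: 0x91 = 10010001 (10xxxxxx ✓), payload 010001.
Concatenate: 1110001110010001 = 0xE391 (16 bits → U+E391).

U+E391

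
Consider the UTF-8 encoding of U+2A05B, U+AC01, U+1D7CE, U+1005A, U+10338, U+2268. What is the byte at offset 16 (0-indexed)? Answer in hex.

U+2A05B → 4-byte form F0 AA 81 9B at offsets 0–3.
U+AC01 → 3-byte form EA B0 81 at offsets 4–6.
U+1D7CE → 4-byte form F0 9D 9F 8E at offsets 7–10.
U+1005A → 4-byte form F0 90 81 9A at offsets 11–14.
U+10338 → 4-byte form F0 90 8C B8 at offsets 15–18.
Offset 16 falls in char 5's range; it's byte 2 of F0 90 8C B8 = 0x90.

0x90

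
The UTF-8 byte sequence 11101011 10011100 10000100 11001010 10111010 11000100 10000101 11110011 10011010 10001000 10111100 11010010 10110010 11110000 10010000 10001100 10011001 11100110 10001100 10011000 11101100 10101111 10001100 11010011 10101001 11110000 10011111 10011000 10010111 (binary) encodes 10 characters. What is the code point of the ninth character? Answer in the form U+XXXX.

U+04E9

Offset 0: leading byte 0xEB = 11101011 → 3-byte char #1 = EB 9C 84.
Offset 3: leading byte 0xCA = 11001010 → 2-byte char #2 = CA BA.
Offset 5: leading byte 0xC4 = 11000100 → 2-byte char #3 = C4 85.
Offset 7: leading byte 0xF3 = 11110011 → 4-byte char #4 = F3 9A 88 BC.
Offset 11: leading byte 0xD2 = 11010010 → 2-byte char #5 = D2 B2.
Offset 13: leading byte 0xF0 = 11110000 → 4-byte char #6 = F0 90 8C 99.
Offset 17: leading byte 0xE6 = 11100110 → 3-byte char #7 = E6 8C 98.
Offset 20: leading byte 0xEC = 11101100 → 3-byte char #8 = EC AF 8C.
Offset 23: leading byte 0xD3 = 11010011 → 2-byte char #9 = D3 A9.
Leading byte 0xD3 = 11010011 matches 110xxxxx → 2-byte sequence.
Byte 1: 0xD3 = 11010011, payload 10011 (5 bits).
Byte 2: 0xA9 = 10101001 (10xxxxxx ✓), payload 101001.
Concatenate: 10011101001 = 0x4E9 (11 bits → U+04E9).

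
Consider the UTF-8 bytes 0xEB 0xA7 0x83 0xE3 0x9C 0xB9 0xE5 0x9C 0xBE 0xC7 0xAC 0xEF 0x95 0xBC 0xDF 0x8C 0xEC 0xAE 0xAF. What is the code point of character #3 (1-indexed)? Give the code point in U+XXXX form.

Offset 0: leading byte 0xEB = 11101011 → 3-byte char #1 = EB A7 83.
Offset 3: leading byte 0xE3 = 11100011 → 3-byte char #2 = E3 9C B9.
Offset 6: leading byte 0xE5 = 11100101 → 3-byte char #3 = E5 9C BE.
Leading byte 0xE5 = 11100101 matches 1110xxxx → 3-byte sequence.
Byte 1: 0xE5 = 11100101, payload 0101 (4 bits).
Byte 2: 0x9C = 10011100 (10xxxxxx ✓), payload 011100.
Byte 3: 0xBE = 10111110 (10xxxxxx ✓), payload 111110.
Concatenate: 0101011100111110 = 0x573E (16 bits → U+573E).

U+573E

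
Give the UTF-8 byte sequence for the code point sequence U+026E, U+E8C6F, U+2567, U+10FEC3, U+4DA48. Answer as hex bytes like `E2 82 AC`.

U+026E: 2-byte form → C9 AE.
U+E8C6F: 4-byte form → F3 A8 B1 AF.
U+2567: 3-byte form → E2 95 A7.
U+10FEC3: 4-byte form → F4 8F BB 83.
U+4DA48: 4-byte form → F1 8D A9 88.
Concatenated (17 bytes): C9 AE F3 A8 B1 AF E2 95 A7 F4 8F BB 83 F1 8D A9 88.

C9 AE F3 A8 B1 AF E2 95 A7 F4 8F BB 83 F1 8D A9 88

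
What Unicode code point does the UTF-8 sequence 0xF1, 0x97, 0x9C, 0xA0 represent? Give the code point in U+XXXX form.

U+57720

Leading byte 0xF1 = 11110001 matches 11110xxx → 4-byte sequence.
Byte 1: 0xF1 = 11110001, payload 001 (3 bits).
Byte 2: 0x97 = 10010111 (10xxxxxx ✓), payload 010111.
Byte 3: 0x9C = 10011100 (10xxxxxx ✓), payload 011100.
Byte 4: 0xA0 = 10100000 (10xxxxxx ✓), payload 100000.
Concatenate: 001010111011100100000 = 0x57720 (21 bits → U+57720).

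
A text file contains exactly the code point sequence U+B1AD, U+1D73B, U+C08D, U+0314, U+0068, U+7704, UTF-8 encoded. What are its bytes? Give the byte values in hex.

U+B1AD: 3-byte form → EB 86 AD.
U+1D73B: 4-byte form → F0 9D 9C BB.
U+C08D: 3-byte form → EC 82 8D.
U+0314: 2-byte form → CC 94.
U+0068: 1-byte form → 68.
U+7704: 3-byte form → E7 9C 84.
Concatenated (16 bytes): EB 86 AD F0 9D 9C BB EC 82 8D CC 94 68 E7 9C 84.

EB 86 AD F0 9D 9C BB EC 82 8D CC 94 68 E7 9C 84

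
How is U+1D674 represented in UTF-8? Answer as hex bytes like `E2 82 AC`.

F0 9D 99 B4

U+1D674 = 0x1D674 = 120436 decimal. In range U+10000–U+10FFFF → 4-byte form: 11110xxx 10xxxxxx 10xxxxxx 10xxxxxx.
Binary (21 bits): 000011101011001110100.
Split 3+6+6+6: 000 | 011101 | 011001 | 110100.
Byte 1: 11110000 = 0xF0.
Byte 2: 10011101 = 0x9D.
Byte 3: 10011001 = 0x99.
Byte 4: 10110100 = 0xB4.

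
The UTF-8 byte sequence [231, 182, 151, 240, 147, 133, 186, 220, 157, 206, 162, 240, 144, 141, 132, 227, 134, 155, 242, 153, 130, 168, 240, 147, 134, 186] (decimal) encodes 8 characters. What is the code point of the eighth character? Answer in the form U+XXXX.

Offset 0: leading byte 0xE7 = 11100111 → 3-byte char #1 = E7 B6 97.
Offset 3: leading byte 0xF0 = 11110000 → 4-byte char #2 = F0 93 85 BA.
Offset 7: leading byte 0xDC = 11011100 → 2-byte char #3 = DC 9D.
Offset 9: leading byte 0xCE = 11001110 → 2-byte char #4 = CE A2.
Offset 11: leading byte 0xF0 = 11110000 → 4-byte char #5 = F0 90 8D 84.
Offset 15: leading byte 0xE3 = 11100011 → 3-byte char #6 = E3 86 9B.
Offset 18: leading byte 0xF2 = 11110010 → 4-byte char #7 = F2 99 82 A8.
Offset 22: leading byte 0xF0 = 11110000 → 4-byte char #8 = F0 93 86 BA.
Leading byte 0xF0 = 11110000 matches 11110xxx → 4-byte sequence.
Byte 1: 0xF0 = 11110000, payload 000 (3 bits).
Byte 2: 0x93 = 10010011 (10xxxxxx ✓), payload 010011.
Byte 3: 0x86 = 10000110 (10xxxxxx ✓), payload 000110.
Byte 4: 0xBA = 10111010 (10xxxxxx ✓), payload 111010.
Concatenate: 000010011000110111010 = 0x131BA (21 bits → U+131BA).

U+131BA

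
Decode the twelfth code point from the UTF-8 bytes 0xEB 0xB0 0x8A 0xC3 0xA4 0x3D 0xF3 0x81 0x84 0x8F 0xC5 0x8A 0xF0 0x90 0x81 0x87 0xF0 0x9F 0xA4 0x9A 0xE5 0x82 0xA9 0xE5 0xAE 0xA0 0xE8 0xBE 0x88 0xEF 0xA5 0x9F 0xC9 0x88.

U+0248

Offset 0: leading byte 0xEB = 11101011 → 3-byte char #1 = EB B0 8A.
Offset 3: leading byte 0xC3 = 11000011 → 2-byte char #2 = C3 A4.
Offset 5: leading byte 0x3D = 00111101 → 1-byte char #3 = 3D.
Offset 6: leading byte 0xF3 = 11110011 → 4-byte char #4 = F3 81 84 8F.
Offset 10: leading byte 0xC5 = 11000101 → 2-byte char #5 = C5 8A.
Offset 12: leading byte 0xF0 = 11110000 → 4-byte char #6 = F0 90 81 87.
Offset 16: leading byte 0xF0 = 11110000 → 4-byte char #7 = F0 9F A4 9A.
Offset 20: leading byte 0xE5 = 11100101 → 3-byte char #8 = E5 82 A9.
Offset 23: leading byte 0xE5 = 11100101 → 3-byte char #9 = E5 AE A0.
Offset 26: leading byte 0xE8 = 11101000 → 3-byte char #10 = E8 BE 88.
Offset 29: leading byte 0xEF = 11101111 → 3-byte char #11 = EF A5 9F.
Offset 32: leading byte 0xC9 = 11001001 → 2-byte char #12 = C9 88.
Leading byte 0xC9 = 11001001 matches 110xxxxx → 2-byte sequence.
Byte 1: 0xC9 = 11001001, payload 01001 (5 bits).
Byte 2: 0x88 = 10001000 (10xxxxxx ✓), payload 001000.
Concatenate: 01001001000 = 0x248 (11 bits → U+0248).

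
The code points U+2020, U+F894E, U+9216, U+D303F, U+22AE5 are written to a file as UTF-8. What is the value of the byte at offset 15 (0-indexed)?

0xA2

U+2020 → 3-byte form E2 80 A0 at offsets 0–2.
U+F894E → 4-byte form F3 B8 A5 8E at offsets 3–6.
U+9216 → 3-byte form E9 88 96 at offsets 7–9.
U+D303F → 4-byte form F3 93 80 BF at offsets 10–13.
U+22AE5 → 4-byte form F0 A2 AB A5 at offsets 14–17.
Offset 15 falls in char 5's range; it's byte 2 of F0 A2 AB A5 = 0xA2.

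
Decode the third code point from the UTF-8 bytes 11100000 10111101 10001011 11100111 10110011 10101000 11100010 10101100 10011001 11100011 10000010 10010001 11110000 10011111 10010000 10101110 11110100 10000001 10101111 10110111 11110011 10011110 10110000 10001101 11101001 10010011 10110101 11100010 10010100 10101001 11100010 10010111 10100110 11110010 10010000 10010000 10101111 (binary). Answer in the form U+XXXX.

Offset 0: leading byte 0xE0 = 11100000 → 3-byte char #1 = E0 BD 8B.
Offset 3: leading byte 0xE7 = 11100111 → 3-byte char #2 = E7 B3 A8.
Offset 6: leading byte 0xE2 = 11100010 → 3-byte char #3 = E2 AC 99.
Leading byte 0xE2 = 11100010 matches 1110xxxx → 3-byte sequence.
Byte 1: 0xE2 = 11100010, payload 0010 (4 bits).
Byte 2: 0xAC = 10101100 (10xxxxxx ✓), payload 101100.
Byte 3: 0x99 = 10011001 (10xxxxxx ✓), payload 011001.
Concatenate: 0010101100011001 = 0x2B19 (16 bits → U+2B19).

U+2B19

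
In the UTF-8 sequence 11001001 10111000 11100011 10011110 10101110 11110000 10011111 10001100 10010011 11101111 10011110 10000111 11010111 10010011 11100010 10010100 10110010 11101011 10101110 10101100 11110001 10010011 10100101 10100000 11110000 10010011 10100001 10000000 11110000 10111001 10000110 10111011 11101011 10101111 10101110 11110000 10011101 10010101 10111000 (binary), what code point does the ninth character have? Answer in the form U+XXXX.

U+13840

Offset 0: leading byte 0xC9 = 11001001 → 2-byte char #1 = C9 B8.
Offset 2: leading byte 0xE3 = 11100011 → 3-byte char #2 = E3 9E AE.
Offset 5: leading byte 0xF0 = 11110000 → 4-byte char #3 = F0 9F 8C 93.
Offset 9: leading byte 0xEF = 11101111 → 3-byte char #4 = EF 9E 87.
Offset 12: leading byte 0xD7 = 11010111 → 2-byte char #5 = D7 93.
Offset 14: leading byte 0xE2 = 11100010 → 3-byte char #6 = E2 94 B2.
Offset 17: leading byte 0xEB = 11101011 → 3-byte char #7 = EB AE AC.
Offset 20: leading byte 0xF1 = 11110001 → 4-byte char #8 = F1 93 A5 A0.
Offset 24: leading byte 0xF0 = 11110000 → 4-byte char #9 = F0 93 A1 80.
Leading byte 0xF0 = 11110000 matches 11110xxx → 4-byte sequence.
Byte 1: 0xF0 = 11110000, payload 000 (3 bits).
Byte 2: 0x93 = 10010011 (10xxxxxx ✓), payload 010011.
Byte 3: 0xA1 = 10100001 (10xxxxxx ✓), payload 100001.
Byte 4: 0x80 = 10000000 (10xxxxxx ✓), payload 000000.
Concatenate: 000010011100001000000 = 0x13840 (21 bits → U+13840).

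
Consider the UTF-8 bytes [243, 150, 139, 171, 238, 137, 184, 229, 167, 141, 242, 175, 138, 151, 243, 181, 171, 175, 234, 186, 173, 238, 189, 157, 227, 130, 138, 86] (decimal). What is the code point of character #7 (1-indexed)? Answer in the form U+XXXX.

Offset 0: leading byte 0xF3 = 11110011 → 4-byte char #1 = F3 96 8B AB.
Offset 4: leading byte 0xEE = 11101110 → 3-byte char #2 = EE 89 B8.
Offset 7: leading byte 0xE5 = 11100101 → 3-byte char #3 = E5 A7 8D.
Offset 10: leading byte 0xF2 = 11110010 → 4-byte char #4 = F2 AF 8A 97.
Offset 14: leading byte 0xF3 = 11110011 → 4-byte char #5 = F3 B5 AB AF.
Offset 18: leading byte 0xEA = 11101010 → 3-byte char #6 = EA BA AD.
Offset 21: leading byte 0xEE = 11101110 → 3-byte char #7 = EE BD 9D.
Leading byte 0xEE = 11101110 matches 1110xxxx → 3-byte sequence.
Byte 1: 0xEE = 11101110, payload 1110 (4 bits).
Byte 2: 0xBD = 10111101 (10xxxxxx ✓), payload 111101.
Byte 3: 0x9D = 10011101 (10xxxxxx ✓), payload 011101.
Concatenate: 1110111101011101 = 0xEF5D (16 bits → U+EF5D).

U+EF5D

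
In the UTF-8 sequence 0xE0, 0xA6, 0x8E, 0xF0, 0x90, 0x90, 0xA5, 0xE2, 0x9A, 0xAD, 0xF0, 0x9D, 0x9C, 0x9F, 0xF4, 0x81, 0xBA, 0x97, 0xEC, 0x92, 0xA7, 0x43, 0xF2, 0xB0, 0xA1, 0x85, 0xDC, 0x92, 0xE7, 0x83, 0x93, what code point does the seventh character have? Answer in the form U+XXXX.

Offset 0: leading byte 0xE0 = 11100000 → 3-byte char #1 = E0 A6 8E.
Offset 3: leading byte 0xF0 = 11110000 → 4-byte char #2 = F0 90 90 A5.
Offset 7: leading byte 0xE2 = 11100010 → 3-byte char #3 = E2 9A AD.
Offset 10: leading byte 0xF0 = 11110000 → 4-byte char #4 = F0 9D 9C 9F.
Offset 14: leading byte 0xF4 = 11110100 → 4-byte char #5 = F4 81 BA 97.
Offset 18: leading byte 0xEC = 11101100 → 3-byte char #6 = EC 92 A7.
Offset 21: leading byte 0x43 = 01000011 → 1-byte char #7 = 43.
Leading byte 0x43 = 01000011 matches 0xxxxxxx → 1-byte sequence.
Byte 1: 0x43 = 01000011, payload 1000011 (7 bits).
Concatenate: 1000011 = 0x43 (7 bits → U+0043).

U+0043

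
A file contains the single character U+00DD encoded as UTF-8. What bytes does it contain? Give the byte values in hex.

C3 9D

U+00DD = 0xDD = 221 decimal. In range U+0080–U+07FF → 2-byte form: 110xxxxx 10xxxxxx.
Binary (11 bits): 00011011101.
Split 5+6: 00011 | 011101.
Byte 1: 11000011 = 0xC3.
Byte 2: 10011101 = 0x9D.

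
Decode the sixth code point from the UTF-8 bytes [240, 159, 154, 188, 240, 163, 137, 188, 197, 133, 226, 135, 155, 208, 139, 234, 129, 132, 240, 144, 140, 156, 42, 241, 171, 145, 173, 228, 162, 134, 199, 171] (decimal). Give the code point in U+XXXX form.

U+A044

Offset 0: leading byte 0xF0 = 11110000 → 4-byte char #1 = F0 9F 9A BC.
Offset 4: leading byte 0xF0 = 11110000 → 4-byte char #2 = F0 A3 89 BC.
Offset 8: leading byte 0xC5 = 11000101 → 2-byte char #3 = C5 85.
Offset 10: leading byte 0xE2 = 11100010 → 3-byte char #4 = E2 87 9B.
Offset 13: leading byte 0xD0 = 11010000 → 2-byte char #5 = D0 8B.
Offset 15: leading byte 0xEA = 11101010 → 3-byte char #6 = EA 81 84.
Leading byte 0xEA = 11101010 matches 1110xxxx → 3-byte sequence.
Byte 1: 0xEA = 11101010, payload 1010 (4 bits).
Byte 2: 0x81 = 10000001 (10xxxxxx ✓), payload 000001.
Byte 3: 0x84 = 10000100 (10xxxxxx ✓), payload 000100.
Concatenate: 1010000001000100 = 0xA044 (16 bits → U+A044).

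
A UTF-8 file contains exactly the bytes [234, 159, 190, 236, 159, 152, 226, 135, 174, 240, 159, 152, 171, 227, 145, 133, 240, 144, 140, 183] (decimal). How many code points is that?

6

Byte at offset 0: 0xEA = 11101010 → 3-byte char (#1). Advance 3.
Byte at offset 3: 0xEC = 11101100 → 3-byte char (#2). Advance 3.
Byte at offset 6: 0xE2 = 11100010 → 3-byte char (#3). Advance 3.
Byte at offset 9: 0xF0 = 11110000 → 4-byte char (#4). Advance 4.
Byte at offset 13: 0xE3 = 11100011 → 3-byte char (#5). Advance 3.
Byte at offset 16: 0xF0 = 11110000 → 4-byte char (#6). Advance 4.
Reached end at offset 20 after 6 code points.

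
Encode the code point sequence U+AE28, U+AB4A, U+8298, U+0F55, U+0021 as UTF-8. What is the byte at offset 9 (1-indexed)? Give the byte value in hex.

1-indexed offset 9 is 0-indexed offset 8.
U+AE28 → 3-byte form EA B8 A8 at offsets 0–2.
U+AB4A → 3-byte form EA AD 8A at offsets 3–5.
U+8298 → 3-byte form E8 8A 98 at offsets 6–8.
Offset 8 falls in char 3's range; it's byte 3 of E8 8A 98 = 0x98.

0x98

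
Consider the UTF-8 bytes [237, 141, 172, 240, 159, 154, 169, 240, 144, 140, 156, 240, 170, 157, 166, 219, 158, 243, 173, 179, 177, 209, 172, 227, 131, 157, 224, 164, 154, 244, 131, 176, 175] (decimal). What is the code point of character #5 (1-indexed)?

Offset 0: leading byte 0xED = 11101101 → 3-byte char #1 = ED 8D AC.
Offset 3: leading byte 0xF0 = 11110000 → 4-byte char #2 = F0 9F 9A A9.
Offset 7: leading byte 0xF0 = 11110000 → 4-byte char #3 = F0 90 8C 9C.
Offset 11: leading byte 0xF0 = 11110000 → 4-byte char #4 = F0 AA 9D A6.
Offset 15: leading byte 0xDB = 11011011 → 2-byte char #5 = DB 9E.
Leading byte 0xDB = 11011011 matches 110xxxxx → 2-byte sequence.
Byte 1: 0xDB = 11011011, payload 11011 (5 bits).
Byte 2: 0x9E = 10011110 (10xxxxxx ✓), payload 011110.
Concatenate: 11011011110 = 0x6DE (11 bits → U+06DE).

U+06DE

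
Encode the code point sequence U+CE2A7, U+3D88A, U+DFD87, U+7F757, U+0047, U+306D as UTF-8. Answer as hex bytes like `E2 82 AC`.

F3 8E 8A A7 F0 BD A2 8A F3 9F B6 87 F1 BF 9D 97 47 E3 81 AD

U+CE2A7: 4-byte form → F3 8E 8A A7.
U+3D88A: 4-byte form → F0 BD A2 8A.
U+DFD87: 4-byte form → F3 9F B6 87.
U+7F757: 4-byte form → F1 BF 9D 97.
U+0047: 1-byte form → 47.
U+306D: 3-byte form → E3 81 AD.
Concatenated (20 bytes): F3 8E 8A A7 F0 BD A2 8A F3 9F B6 87 F1 BF 9D 97 47 E3 81 AD.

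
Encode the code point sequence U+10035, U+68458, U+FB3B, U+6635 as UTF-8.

F0 90 80 B5 F1 A8 91 98 EF AC BB E6 98 B5

U+10035: 4-byte form → F0 90 80 B5.
U+68458: 4-byte form → F1 A8 91 98.
U+FB3B: 3-byte form → EF AC BB.
U+6635: 3-byte form → E6 98 B5.
Concatenated (14 bytes): F0 90 80 B5 F1 A8 91 98 EF AC BB E6 98 B5.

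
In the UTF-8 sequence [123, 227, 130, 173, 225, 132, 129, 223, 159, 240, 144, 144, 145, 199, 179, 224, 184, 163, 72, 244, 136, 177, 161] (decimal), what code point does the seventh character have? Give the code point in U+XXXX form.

Offset 0: leading byte 0x7B = 01111011 → 1-byte char #1 = 7B.
Offset 1: leading byte 0xE3 = 11100011 → 3-byte char #2 = E3 82 AD.
Offset 4: leading byte 0xE1 = 11100001 → 3-byte char #3 = E1 84 81.
Offset 7: leading byte 0xDF = 11011111 → 2-byte char #4 = DF 9F.
Offset 9: leading byte 0xF0 = 11110000 → 4-byte char #5 = F0 90 90 91.
Offset 13: leading byte 0xC7 = 11000111 → 2-byte char #6 = C7 B3.
Offset 15: leading byte 0xE0 = 11100000 → 3-byte char #7 = E0 B8 A3.
Leading byte 0xE0 = 11100000 matches 1110xxxx → 3-byte sequence.
Byte 1: 0xE0 = 11100000, payload 0000 (4 bits).
Byte 2: 0xB8 = 10111000 (10xxxxxx ✓), payload 111000.
Byte 3: 0xA3 = 10100011 (10xxxxxx ✓), payload 100011.
Concatenate: 0000111000100011 = 0xE23 (16 bits → U+0E23).

U+0E23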